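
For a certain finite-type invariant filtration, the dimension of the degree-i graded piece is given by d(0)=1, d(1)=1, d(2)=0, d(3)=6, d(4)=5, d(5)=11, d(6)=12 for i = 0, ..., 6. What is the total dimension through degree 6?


Total dimension = d(0) + d(1) + ... + d(6)
= 1 + 1 + 0 + 6 + 5 + 11 + 12
= 36

36


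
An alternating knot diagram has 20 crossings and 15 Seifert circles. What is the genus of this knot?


For alternating knots, g = (c - s + 1)/2.
= (20 - 15 + 1)/2
= 6/2 = 3

3


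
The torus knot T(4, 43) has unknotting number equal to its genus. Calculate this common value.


For a torus knot T(p,q), both the unknotting number and genus equal (p-1)(q-1)/2.
= (4-1)(43-1)/2
= 3*42/2
= 126/2 = 63

63


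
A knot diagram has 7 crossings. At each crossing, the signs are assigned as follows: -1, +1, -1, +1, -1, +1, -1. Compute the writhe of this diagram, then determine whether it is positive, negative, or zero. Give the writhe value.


Step 1: Count positive crossings (+1).
Positive crossings: 3
Step 2: Count negative crossings (-1).
Negative crossings: 4
Step 3: Writhe = (positive) - (negative)
w = 3 - 4 = -1
Step 4: |w| = 1, and w is negative

-1


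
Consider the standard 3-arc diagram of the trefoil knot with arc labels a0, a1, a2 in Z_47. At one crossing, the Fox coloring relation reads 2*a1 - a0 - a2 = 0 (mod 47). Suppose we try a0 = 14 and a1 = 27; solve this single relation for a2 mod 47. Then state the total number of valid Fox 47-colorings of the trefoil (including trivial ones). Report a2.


Step 1: Apply the given crossing relation 2*a1 - a0 - a2 = 0 (mod 47).
  a2 = 2*a1 - a0 mod 47
  a2 = 2*27 - 14 mod 47
  a2 = 54 - 14 mod 47
  a2 = 40 mod 47 = 40
Step 2: The trefoil has determinant 3.
  Number of Fox p-colorings (p prime) is p^2 if p = 3, else p.
  Since 47 does not divide 3, only trivial (constant) colorings exist.
  (So the trial a0 = 14, a1 = 27 with a0 != a1 does NOT extend to a valid coloring of the whole trefoil: the other two crossing relations require 3*(a1 - a0) = 0 (mod 47), which fails.)
  Total colorings = 47
Step 3: a2 = 40, total Fox 47-colorings = 47

40


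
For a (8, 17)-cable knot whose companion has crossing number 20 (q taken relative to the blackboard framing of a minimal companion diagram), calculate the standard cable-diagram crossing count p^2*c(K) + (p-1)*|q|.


Step 1: Each of the c(K) crossings of the companion diagram becomes p*p = p^2 crossings among the p parallel strands, and each of the |q| twists s_1 s_2 ... s_(p-1) adds (p-1) crossings.
  Crossings = p^2 * c(K) + (p-1)*|q|
Step 2: = 8^2 * 20 + (8-1)*17
Step 3: = 64*20 + 7*17
Step 4: = 1280 + 119 = 1399

1399


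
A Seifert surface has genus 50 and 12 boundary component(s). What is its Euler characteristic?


chi = 2 - 2g - b
= 2 - 2*50 - 12
= 2 - 100 - 12 = -110

-110


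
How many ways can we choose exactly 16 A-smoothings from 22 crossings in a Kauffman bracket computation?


We choose which 16 of 22 crossings get A-smoothings.
C(22, 16) = 22! / (16! * 6!)
= 74613

74613


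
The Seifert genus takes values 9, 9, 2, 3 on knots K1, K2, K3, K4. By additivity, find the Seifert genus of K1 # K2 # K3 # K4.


The Seifert genus is additive under connected sum.
Seifert genus(K1 # K2 # K3 # K4) = (9) + (9) + (2) + (3)
= 23

23


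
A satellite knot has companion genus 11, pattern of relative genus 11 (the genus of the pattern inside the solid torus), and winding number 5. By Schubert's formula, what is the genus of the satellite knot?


Schubert: g(satellite) = g_rel(pattern) + |winding| * g(companion),
where g_rel(pattern) is the genus of the pattern relative to the solid torus.
= 11 + 5 * 11
= 11 + 55 = 66

66


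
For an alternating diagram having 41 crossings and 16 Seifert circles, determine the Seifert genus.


For alternating knots, g = (c - s + 1)/2.
= (41 - 16 + 1)/2
= 26/2 = 13

13


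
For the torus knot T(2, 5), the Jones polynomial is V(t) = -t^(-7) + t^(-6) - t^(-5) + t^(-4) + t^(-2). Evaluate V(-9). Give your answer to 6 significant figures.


Substituting t = -9 into V(t) = -t^(-7) + t^(-6) - t^(-5) + t^(-4) + t^(-2):
  (-)t^(-7) = 2.09075e-07
  (+)t^(-6) = 1.88168e-06
  (-)t^(-5) = 1.69351e-05
  (+)t^(-4) = 0.000152416
  (+)t^(-2) = 0.0123457
Sum = (2.09075e-07) + (1.88168e-06) + (1.69351e-05) + (0.000152416) + (0.0123457)
= 0.01251712064
Rounded to 6 significant figures: 0.0125171

0.0125171


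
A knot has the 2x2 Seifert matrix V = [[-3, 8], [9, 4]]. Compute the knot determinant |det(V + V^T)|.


Step 1: Form V + V^T where V = [[-3, 8], [9, 4]]
  V^T = [[-3, 9], [8, 4]]
  V + V^T = [[-6, 17], [17, 8]]
Step 2: det(V + V^T) = (-6)*8 - 17*17
  = -48 - 289 = -337
Step 3: Knot determinant = |det(V + V^T)| = |-337| = 337

337


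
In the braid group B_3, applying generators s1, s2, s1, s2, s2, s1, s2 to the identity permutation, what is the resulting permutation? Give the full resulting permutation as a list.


Starting with identity [1, 2, 3].
Apply generators in sequence:
  After s1: [2, 1, 3]
  After s2: [2, 3, 1]
  After s1: [3, 2, 1]
  After s2: [3, 1, 2]
  After s2: [3, 2, 1]
  After s1: [2, 3, 1]
  After s2: [2, 1, 3]
Final permutation: [2, 1, 3]

[2, 1, 3]


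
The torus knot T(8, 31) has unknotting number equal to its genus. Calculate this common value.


For a torus knot T(p,q), both the unknotting number and genus equal (p-1)(q-1)/2.
= (8-1)(31-1)/2
= 7*30/2
= 210/2 = 105

105


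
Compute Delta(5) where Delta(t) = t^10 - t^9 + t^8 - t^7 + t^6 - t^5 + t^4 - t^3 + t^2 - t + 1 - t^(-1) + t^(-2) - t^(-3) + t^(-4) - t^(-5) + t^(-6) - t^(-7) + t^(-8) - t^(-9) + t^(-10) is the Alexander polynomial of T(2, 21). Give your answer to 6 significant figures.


Substituting t = 5 into Delta(t) = t^10 - t^9 + t^8 - t^7 + t^6 - t^5 + t^4 - t^3 + t^2 - t + 1 - t^(-1) + t^(-2) - t^(-3) + t^(-4) - t^(-5) + t^(-6) - t^(-7) + t^(-8) - t^(-9) + t^(-10):
Term values: (9765625) + (-1953125) + (390625) + (-78125) + (15625) + (-3125) + (625) + (-125) + (25) + (-5) + (1) + (-0.2) + (0.04) + (-0.008) + (0.0016) + (-0.00032) + (6.4e-05) + (-1.28e-05) + (2.56e-06) + (-5.12e-07) + (1.024e-07)
Sum = 8138020.833
Rounded to 6 significant figures: 8.13802e+06

8.13802e+06


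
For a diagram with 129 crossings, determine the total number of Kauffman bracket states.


Each crossing contributes 2 choices (A-smoothing or B-smoothing).
Total states = 2^129 = 680564733841876926926749214863536422912

680564733841876926926749214863536422912


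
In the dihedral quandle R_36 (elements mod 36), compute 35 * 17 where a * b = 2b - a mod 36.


35 * 17 = 2*17 - 35 mod 36
= 34 - 35 mod 36
= -1 mod 36 = 35

35


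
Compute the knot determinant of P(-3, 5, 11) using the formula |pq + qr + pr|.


Step 1: Compute pq + qr + pr.
pq = (-3)*5 = -15
qr = 5*11 = 55
pr = (-3)*11 = -33
pq + qr + pr = -15 + 55 + (-33) = 7
Step 2: Take absolute value.
det(P(-3,5,11)) = |7| = 7

7


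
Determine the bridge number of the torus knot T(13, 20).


The bridge number of T(p,q) is min(p,q).
min(13, 20) = 13

13


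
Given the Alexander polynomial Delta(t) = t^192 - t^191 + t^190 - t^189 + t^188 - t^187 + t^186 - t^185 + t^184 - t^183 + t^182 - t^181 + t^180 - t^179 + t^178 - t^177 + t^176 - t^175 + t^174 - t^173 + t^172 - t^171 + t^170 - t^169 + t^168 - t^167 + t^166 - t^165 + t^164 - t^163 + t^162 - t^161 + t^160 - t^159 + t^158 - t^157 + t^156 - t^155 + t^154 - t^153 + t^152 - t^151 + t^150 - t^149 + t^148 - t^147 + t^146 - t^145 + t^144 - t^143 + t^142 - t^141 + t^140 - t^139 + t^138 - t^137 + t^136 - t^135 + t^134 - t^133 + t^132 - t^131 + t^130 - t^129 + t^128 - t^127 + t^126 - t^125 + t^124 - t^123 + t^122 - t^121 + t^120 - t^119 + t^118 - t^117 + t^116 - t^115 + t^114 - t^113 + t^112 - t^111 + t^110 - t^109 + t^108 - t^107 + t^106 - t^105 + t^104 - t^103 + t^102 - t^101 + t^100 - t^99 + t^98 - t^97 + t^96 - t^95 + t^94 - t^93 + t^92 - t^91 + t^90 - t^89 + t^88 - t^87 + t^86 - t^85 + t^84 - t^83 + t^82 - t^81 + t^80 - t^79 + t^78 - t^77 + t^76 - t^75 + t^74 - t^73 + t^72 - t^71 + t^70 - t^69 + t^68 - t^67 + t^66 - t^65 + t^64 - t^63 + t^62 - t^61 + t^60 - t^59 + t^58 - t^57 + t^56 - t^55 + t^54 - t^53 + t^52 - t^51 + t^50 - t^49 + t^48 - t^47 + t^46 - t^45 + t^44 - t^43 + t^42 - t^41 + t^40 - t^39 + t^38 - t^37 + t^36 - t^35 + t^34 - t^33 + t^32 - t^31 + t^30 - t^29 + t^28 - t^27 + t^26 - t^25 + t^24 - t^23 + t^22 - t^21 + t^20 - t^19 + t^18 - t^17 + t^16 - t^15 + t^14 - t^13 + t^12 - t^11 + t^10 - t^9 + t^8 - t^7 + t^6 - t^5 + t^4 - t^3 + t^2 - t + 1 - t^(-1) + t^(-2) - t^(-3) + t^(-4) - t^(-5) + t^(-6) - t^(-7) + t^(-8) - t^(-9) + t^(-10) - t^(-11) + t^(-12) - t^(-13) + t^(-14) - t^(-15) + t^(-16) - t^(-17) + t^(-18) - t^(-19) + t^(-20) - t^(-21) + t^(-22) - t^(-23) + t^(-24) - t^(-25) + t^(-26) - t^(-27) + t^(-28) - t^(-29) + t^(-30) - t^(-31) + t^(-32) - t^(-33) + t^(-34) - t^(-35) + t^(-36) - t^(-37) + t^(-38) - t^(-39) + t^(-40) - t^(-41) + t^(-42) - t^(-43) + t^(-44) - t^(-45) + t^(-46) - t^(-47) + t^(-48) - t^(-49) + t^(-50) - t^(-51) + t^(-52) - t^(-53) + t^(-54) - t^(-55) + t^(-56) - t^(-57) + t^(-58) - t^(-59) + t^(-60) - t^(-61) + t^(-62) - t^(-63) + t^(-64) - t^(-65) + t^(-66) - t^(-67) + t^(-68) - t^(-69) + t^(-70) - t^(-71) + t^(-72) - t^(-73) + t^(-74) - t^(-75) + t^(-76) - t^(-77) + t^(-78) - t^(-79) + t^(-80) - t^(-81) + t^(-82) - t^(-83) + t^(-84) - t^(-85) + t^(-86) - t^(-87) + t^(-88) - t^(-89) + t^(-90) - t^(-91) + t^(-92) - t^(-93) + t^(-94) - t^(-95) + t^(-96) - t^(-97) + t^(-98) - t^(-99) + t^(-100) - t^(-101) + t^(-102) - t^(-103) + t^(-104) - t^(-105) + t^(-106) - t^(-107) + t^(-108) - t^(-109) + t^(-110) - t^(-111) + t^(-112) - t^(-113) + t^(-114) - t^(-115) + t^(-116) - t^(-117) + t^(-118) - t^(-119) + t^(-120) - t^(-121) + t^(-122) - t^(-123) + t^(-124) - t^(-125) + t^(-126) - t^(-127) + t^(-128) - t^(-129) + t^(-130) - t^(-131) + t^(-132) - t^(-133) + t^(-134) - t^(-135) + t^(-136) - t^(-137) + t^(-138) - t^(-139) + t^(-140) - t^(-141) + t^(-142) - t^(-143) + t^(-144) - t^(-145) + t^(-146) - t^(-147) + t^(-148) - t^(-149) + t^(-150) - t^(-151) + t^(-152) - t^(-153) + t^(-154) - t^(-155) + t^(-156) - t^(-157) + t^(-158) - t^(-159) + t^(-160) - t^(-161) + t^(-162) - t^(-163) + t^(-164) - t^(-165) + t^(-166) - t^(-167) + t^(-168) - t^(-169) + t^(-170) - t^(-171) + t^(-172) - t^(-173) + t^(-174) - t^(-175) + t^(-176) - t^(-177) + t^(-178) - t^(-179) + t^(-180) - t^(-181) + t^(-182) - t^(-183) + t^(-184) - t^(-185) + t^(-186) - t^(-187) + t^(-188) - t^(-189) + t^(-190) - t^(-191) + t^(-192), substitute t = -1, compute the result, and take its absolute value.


Step 1: The polynomial has 385 terms with alternating signs, exponents from 192 down to -192.
Step 2: Substitute t = -1. The i-th term has coefficient (-1)^i and exponent (m-i),
  so its value is (-1)^i * (-1)^(m-i) = (-1)^m = 1 for every i.
Step 3: All 385 terms equal 1, so Delta(-1) = 385 * (1) = 385
Step 4: |Delta(-1)| = 385

385


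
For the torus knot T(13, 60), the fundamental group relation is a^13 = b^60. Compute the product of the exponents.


The relation is a^13 = b^60.
Product of exponents = 13 * 60
= 780

780


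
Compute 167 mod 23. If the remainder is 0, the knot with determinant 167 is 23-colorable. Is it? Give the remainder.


Step 1: A knot is p-colorable if and only if p divides its determinant.
Step 2: Compute 167 mod 23.
167 = 7 * 23 + 6
Step 3: 167 mod 23 = 6
Step 4: The knot is 23-colorable: no

6


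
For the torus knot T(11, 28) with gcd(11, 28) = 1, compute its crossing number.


For a torus knot T(p, q) with gcd(p,q)=1,
the crossing number is min(p*(q-1), q*(p-1)).
p*(q-1) = 11*27 = 297
q*(p-1) = 28*10 = 280
min(297, 280) = 280

280


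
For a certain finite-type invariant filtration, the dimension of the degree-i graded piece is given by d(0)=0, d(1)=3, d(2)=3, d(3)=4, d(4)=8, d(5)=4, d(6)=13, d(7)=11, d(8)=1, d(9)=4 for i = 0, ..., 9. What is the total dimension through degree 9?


Total dimension = d(0) + d(1) + ... + d(9)
= 0 + 3 + 3 + 4 + 8 + 4 + 13 + 11 + 1 + 4
= 51

51


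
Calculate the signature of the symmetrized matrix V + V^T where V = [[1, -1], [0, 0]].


Step 1: V + V^T = [[2, -1], [-1, 0]]
Step 2: trace = 2, det = -1
Step 3: Discriminant = 2^2 - 4*(-1) = 8
Step 4: Eigenvalues: 2.41421, -0.414214
Step 5: Signature = (# positive eigenvalues) - (# negative eigenvalues) = 0

0


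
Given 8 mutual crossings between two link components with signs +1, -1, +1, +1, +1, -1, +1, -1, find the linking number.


Step 1: Count positive crossings: 5
Step 2: Count negative crossings: 3
Step 3: Sum of signs = 5 - 3 = 2
Step 4: Linking number = sum/2 = 2/2 = 1

1


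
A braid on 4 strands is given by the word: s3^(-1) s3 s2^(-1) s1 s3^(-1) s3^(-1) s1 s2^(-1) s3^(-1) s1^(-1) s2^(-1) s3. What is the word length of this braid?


The word length counts the number of generators (including inverses).
Listing each generator: s3^(-1), s3, s2^(-1), s1, s3^(-1), s3^(-1), s1, s2^(-1), s3^(-1), s1^(-1), s2^(-1), s3
There are 12 generators in this braid word.

12


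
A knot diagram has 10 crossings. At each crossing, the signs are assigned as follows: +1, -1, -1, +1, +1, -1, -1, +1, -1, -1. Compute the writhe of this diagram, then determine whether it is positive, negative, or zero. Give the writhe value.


Step 1: Count positive crossings (+1).
Positive crossings: 4
Step 2: Count negative crossings (-1).
Negative crossings: 6
Step 3: Writhe = (positive) - (negative)
w = 4 - 6 = -2
Step 4: |w| = 2, and w is negative

-2


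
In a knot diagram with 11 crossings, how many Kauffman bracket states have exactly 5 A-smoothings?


We choose which 5 of 11 crossings get A-smoothings.
C(11, 5) = 11! / (5! * 6!)
= 462

462


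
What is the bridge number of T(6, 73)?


The bridge number of T(p,q) is min(p,q).
min(6, 73) = 6

6


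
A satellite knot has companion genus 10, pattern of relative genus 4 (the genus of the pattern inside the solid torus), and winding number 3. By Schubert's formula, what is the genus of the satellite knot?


Schubert: g(satellite) = g_rel(pattern) + |winding| * g(companion),
where g_rel(pattern) is the genus of the pattern relative to the solid torus.
= 4 + 3 * 10
= 4 + 30 = 34

34


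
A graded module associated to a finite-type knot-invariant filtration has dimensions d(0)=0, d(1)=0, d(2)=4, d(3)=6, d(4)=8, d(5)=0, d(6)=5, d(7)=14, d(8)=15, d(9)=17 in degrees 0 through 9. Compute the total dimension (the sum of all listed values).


Total dimension = d(0) + d(1) + ... + d(9)
= 0 + 0 + 4 + 6 + 8 + 0 + 5 + 14 + 15 + 17
= 69

69


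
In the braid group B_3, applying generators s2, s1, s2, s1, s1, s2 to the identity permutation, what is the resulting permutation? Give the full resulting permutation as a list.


Starting with identity [1, 2, 3].
Apply generators in sequence:
  After s2: [1, 3, 2]
  After s1: [3, 1, 2]
  After s2: [3, 2, 1]
  After s1: [2, 3, 1]
  After s1: [3, 2, 1]
  After s2: [3, 1, 2]
Final permutation: [3, 1, 2]

[3, 1, 2]


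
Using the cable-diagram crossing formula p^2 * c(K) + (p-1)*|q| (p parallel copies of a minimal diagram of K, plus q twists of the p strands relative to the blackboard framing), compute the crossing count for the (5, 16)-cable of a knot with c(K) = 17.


Step 1: Each of the c(K) crossings of the companion diagram becomes p*p = p^2 crossings among the p parallel strands, and each of the |q| twists s_1 s_2 ... s_(p-1) adds (p-1) crossings.
  Crossings = p^2 * c(K) + (p-1)*|q|
Step 2: = 5^2 * 17 + (5-1)*16
Step 3: = 25*17 + 4*16
Step 4: = 425 + 64 = 489

489


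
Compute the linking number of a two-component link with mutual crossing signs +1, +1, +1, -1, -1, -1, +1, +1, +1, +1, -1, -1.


Step 1: Count positive crossings: 7
Step 2: Count negative crossings: 5
Step 3: Sum of signs = 7 - 5 = 2
Step 4: Linking number = sum/2 = 2/2 = 1

1


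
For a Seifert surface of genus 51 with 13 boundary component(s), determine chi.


chi = 2 - 2g - b
= 2 - 2*51 - 13
= 2 - 102 - 13 = -113

-113


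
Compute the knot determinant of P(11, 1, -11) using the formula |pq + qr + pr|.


Step 1: Compute pq + qr + pr.
pq = 11*1 = 11
qr = 1*(-11) = -11
pr = 11*(-11) = -121
pq + qr + pr = 11 + (-11) + (-121) = -121
Step 2: Take absolute value.
det(P(11,1,-11)) = |-121| = 121

121


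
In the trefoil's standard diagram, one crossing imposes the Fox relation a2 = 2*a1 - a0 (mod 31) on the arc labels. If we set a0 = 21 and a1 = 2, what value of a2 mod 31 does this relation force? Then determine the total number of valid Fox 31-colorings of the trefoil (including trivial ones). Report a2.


Step 1: Apply the given crossing relation 2*a1 - a0 - a2 = 0 (mod 31).
  a2 = 2*a1 - a0 mod 31
  a2 = 2*2 - 21 mod 31
  a2 = 4 - 21 mod 31
  a2 = -17 mod 31 = 14
Step 2: The trefoil has determinant 3.
  Number of Fox p-colorings (p prime) is p^2 if p = 3, else p.
  Since 31 does not divide 3, only trivial (constant) colorings exist.
  (So the trial a0 = 21, a1 = 2 with a0 != a1 does NOT extend to a valid coloring of the whole trefoil: the other two crossing relations require 3*(a1 - a0) = 0 (mod 31), which fails.)
  Total colorings = 31
Step 3: a2 = 14, total Fox 31-colorings = 31

14


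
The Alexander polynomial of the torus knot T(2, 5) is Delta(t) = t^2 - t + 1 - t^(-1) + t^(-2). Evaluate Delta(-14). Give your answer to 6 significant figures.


Substituting t = -14 into Delta(t) = t^2 - t + 1 - t^(-1) + t^(-2):
Term values: (196) + (14) + (1) + (0.0714286) + (0.00510204)
Sum = 211.0765306
Rounded to 6 significant figures: 211.077

211.077


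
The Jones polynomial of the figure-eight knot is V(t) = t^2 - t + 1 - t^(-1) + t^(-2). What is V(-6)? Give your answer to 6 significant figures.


Substituting t = -6 into V(t) = t^2 - t + 1 - t^(-1) + t^(-2):
  (+)t^(2) = 36
  (-)t^(1) = 6
  (+)t^(0) = 1
  (-)t^(-1) = 0.166667
  (+)t^(-2) = 0.0277778
Sum = (36) + (6) + (1) + (0.166667) + (0.0277778)
= 43.19444444
Rounded to 6 significant figures: 43.1944

43.1944


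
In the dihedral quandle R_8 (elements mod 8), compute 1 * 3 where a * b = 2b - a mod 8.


1 * 3 = 2*3 - 1 mod 8
= 6 - 1 mod 8
= 5 mod 8 = 5

5


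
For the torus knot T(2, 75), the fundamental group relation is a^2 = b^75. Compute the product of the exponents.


The relation is a^2 = b^75.
Product of exponents = 2 * 75
= 150

150


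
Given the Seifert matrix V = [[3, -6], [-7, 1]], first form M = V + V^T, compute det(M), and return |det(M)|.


Step 1: Form V + V^T where V = [[3, -6], [-7, 1]]
  V^T = [[3, -7], [-6, 1]]
  V + V^T = [[6, -13], [-13, 2]]
Step 2: det(V + V^T) = 6*2 - (-13)*(-13)
  = 12 - 169 = -157
Step 3: Knot determinant = |det(V + V^T)| = |-157| = 157

157


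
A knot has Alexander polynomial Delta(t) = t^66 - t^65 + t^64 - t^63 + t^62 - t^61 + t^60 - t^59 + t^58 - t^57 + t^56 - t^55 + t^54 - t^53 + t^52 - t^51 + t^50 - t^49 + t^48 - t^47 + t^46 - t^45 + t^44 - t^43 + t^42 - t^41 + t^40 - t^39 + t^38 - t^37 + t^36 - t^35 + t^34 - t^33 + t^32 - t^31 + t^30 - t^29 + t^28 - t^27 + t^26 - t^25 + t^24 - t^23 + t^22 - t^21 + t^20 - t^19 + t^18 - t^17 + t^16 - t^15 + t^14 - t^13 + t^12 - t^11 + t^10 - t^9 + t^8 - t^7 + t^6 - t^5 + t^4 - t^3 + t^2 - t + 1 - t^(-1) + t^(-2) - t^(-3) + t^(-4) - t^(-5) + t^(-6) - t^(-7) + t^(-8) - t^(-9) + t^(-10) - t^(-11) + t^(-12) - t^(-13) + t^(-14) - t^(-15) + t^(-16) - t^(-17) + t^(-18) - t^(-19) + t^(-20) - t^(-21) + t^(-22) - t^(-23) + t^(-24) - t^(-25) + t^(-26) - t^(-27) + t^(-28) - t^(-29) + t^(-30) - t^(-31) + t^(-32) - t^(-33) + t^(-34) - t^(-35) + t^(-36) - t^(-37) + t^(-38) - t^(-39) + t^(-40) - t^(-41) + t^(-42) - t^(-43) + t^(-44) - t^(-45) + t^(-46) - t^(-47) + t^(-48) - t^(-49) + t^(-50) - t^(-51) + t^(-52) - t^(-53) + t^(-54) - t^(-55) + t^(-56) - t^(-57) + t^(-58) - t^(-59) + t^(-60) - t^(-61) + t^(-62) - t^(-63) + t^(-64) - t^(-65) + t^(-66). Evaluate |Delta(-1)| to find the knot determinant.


Step 1: The polynomial has 133 terms with alternating signs, exponents from 66 down to -66.
Step 2: Substitute t = -1. The i-th term has coefficient (-1)^i and exponent (m-i),
  so its value is (-1)^i * (-1)^(m-i) = (-1)^m = 1 for every i.
Step 3: All 133 terms equal 1, so Delta(-1) = 133 * (1) = 133
Step 4: |Delta(-1)| = 133

133


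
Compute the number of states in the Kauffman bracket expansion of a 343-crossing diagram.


Each crossing contributes 2 choices (A-smoothing or B-smoothing).
Total states = 2^343 = 17917957937422433684459538244547554224973163977877196279199912807710334969441287563047019946172856926208

17917957937422433684459538244547554224973163977877196279199912807710334969441287563047019946172856926208


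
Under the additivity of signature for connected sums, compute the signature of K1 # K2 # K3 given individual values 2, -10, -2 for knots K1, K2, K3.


The signature is additive under connected sum.
signature(K1 # K2 # K3) = (2) + (-10) + (-2)
= -10

-10


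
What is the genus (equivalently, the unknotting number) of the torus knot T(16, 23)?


For a torus knot T(p,q), both the unknotting number and genus equal (p-1)(q-1)/2.
= (16-1)(23-1)/2
= 15*22/2
= 330/2 = 165

165


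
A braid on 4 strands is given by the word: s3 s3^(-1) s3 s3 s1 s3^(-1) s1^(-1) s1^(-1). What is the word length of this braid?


The word length counts the number of generators (including inverses).
Listing each generator: s3, s3^(-1), s3, s3, s1, s3^(-1), s1^(-1), s1^(-1)
There are 8 generators in this braid word.

8


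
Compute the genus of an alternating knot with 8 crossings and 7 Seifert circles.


For alternating knots, g = (c - s + 1)/2.
= (8 - 7 + 1)/2
= 2/2 = 1

1


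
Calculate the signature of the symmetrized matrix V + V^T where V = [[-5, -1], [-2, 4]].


Step 1: V + V^T = [[-10, -3], [-3, 8]]
Step 2: trace = -2, det = -89
Step 3: Discriminant = (-2)^2 - 4*(-89) = 360
Step 4: Eigenvalues: 8.48683, -10.4868
Step 5: Signature = (# positive eigenvalues) - (# negative eigenvalues) = 0

0


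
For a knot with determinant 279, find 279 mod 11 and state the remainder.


Step 1: A knot is p-colorable if and only if p divides its determinant.
Step 2: Compute 279 mod 11.
279 = 25 * 11 + 4
Step 3: 279 mod 11 = 4
Step 4: The knot is 11-colorable: no

4


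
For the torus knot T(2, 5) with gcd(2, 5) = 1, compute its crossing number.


For a torus knot T(p, q) with gcd(p,q)=1,
the crossing number is min(p*(q-1), q*(p-1)).
p*(q-1) = 2*4 = 8
q*(p-1) = 5*1 = 5
min(8, 5) = 5

5


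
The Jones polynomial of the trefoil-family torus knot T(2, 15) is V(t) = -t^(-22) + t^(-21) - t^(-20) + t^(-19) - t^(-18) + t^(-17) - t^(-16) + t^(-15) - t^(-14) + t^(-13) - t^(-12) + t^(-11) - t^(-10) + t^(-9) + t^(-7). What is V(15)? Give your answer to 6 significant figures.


Substituting t = 15 into V(t) = -t^(-22) + t^(-21) - t^(-20) + t^(-19) - t^(-18) + t^(-17) - t^(-16) + t^(-15) - t^(-14) + t^(-13) - t^(-12) + t^(-11) - t^(-10) + t^(-9) + t^(-7):
  (-)t^(-22) = -1.33657e-26
  (+)t^(-21) = 2.00486e-25
  (-)t^(-20) = -3.00729e-24
  (+)t^(-19) = 4.51093e-23
  (-)t^(-18) = -6.76639e-22
  (+)t^(-17) = 1.01496e-20
  (-)t^(-16) = -1.52244e-19
  (+)t^(-15) = 2.28366e-18
  (-)t^(-14) = -3.42549e-17
  (+)t^(-13) = 5.13823e-16
  (-)t^(-12) = -7.70735e-15
  (+)t^(-11) = 1.1561e-13
  (-)t^(-10) = -1.73415e-12
  (+)t^(-9) = 2.60123e-11
  (+)t^(-7) = 5.85277e-09
Sum = (-1.33657e-26) + (2.00486e-25) + (-3.00729e-24) + (4.51093e-23) + (-6.76639e-22) + (1.01496e-20) + (-1.52244e-19) + (2.28366e-18) + (-3.42549e-17) + (5.13823e-16) + (-7.70735e-15) + (1.1561e-13) + (-1.73415e-12) + (2.60123e-11) + (5.85277e-09)
= 5.877152873e-09
Rounded to 6 significant figures: 5.87715e-09

5.87715e-09


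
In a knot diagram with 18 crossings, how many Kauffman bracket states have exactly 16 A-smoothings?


We choose which 16 of 18 crossings get A-smoothings.
C(18, 16) = 18! / (16! * 2!)
= 153

153


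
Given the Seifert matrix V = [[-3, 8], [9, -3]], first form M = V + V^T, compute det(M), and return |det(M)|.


Step 1: Form V + V^T where V = [[-3, 8], [9, -3]]
  V^T = [[-3, 9], [8, -3]]
  V + V^T = [[-6, 17], [17, -6]]
Step 2: det(V + V^T) = (-6)*(-6) - 17*17
  = 36 - 289 = -253
Step 3: Knot determinant = |det(V + V^T)| = |-253| = 253

253


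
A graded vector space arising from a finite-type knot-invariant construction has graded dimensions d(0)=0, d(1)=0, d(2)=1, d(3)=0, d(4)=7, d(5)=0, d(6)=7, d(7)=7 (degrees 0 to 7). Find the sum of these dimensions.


Total dimension = d(0) + d(1) + ... + d(7)
= 0 + 0 + 1 + 0 + 7 + 0 + 7 + 7
= 22

22


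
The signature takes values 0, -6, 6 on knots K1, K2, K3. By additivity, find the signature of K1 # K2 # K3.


The signature is additive under connected sum.
signature(K1 # K2 # K3) = (0) + (-6) + (6)
= 0

0


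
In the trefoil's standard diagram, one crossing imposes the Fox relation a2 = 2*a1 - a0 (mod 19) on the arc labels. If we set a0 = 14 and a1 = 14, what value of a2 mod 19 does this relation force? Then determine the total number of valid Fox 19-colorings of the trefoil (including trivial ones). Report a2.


Step 1: Apply the given crossing relation 2*a1 - a0 - a2 = 0 (mod 19).
  a2 = 2*a1 - a0 mod 19
  a2 = 2*14 - 14 mod 19
  a2 = 28 - 14 mod 19
  a2 = 14 mod 19 = 14
Step 2: The trefoil has determinant 3.
  Number of Fox p-colorings (p prime) is p^2 if p = 3, else p.
  Since 19 does not divide 3, only trivial (constant) colorings exist.
  (Here a0 = a1 = a2 = 14, the constant coloring, which is valid.)
  Total colorings = 19
Step 3: a2 = 14, total Fox 19-colorings = 19

14


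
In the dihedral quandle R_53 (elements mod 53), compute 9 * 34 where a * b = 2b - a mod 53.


9 * 34 = 2*34 - 9 mod 53
= 68 - 9 mod 53
= 59 mod 53 = 6

6


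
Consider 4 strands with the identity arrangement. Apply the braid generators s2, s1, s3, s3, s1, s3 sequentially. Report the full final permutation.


Starting with identity [1, 2, 3, 4].
Apply generators in sequence:
  After s2: [1, 3, 2, 4]
  After s1: [3, 1, 2, 4]
  After s3: [3, 1, 4, 2]
  After s3: [3, 1, 2, 4]
  After s1: [1, 3, 2, 4]
  After s3: [1, 3, 4, 2]
Final permutation: [1, 3, 4, 2]

[1, 3, 4, 2]


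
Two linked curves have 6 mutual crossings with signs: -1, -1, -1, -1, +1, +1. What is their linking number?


Step 1: Count positive crossings: 2
Step 2: Count negative crossings: 4
Step 3: Sum of signs = 2 - 4 = -2
Step 4: Linking number = sum/2 = -2/2 = -1

-1


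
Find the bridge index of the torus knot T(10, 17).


The bridge number of T(p,q) is min(p,q).
min(10, 17) = 10

10


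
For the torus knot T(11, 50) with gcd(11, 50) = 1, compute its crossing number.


For a torus knot T(p, q) with gcd(p,q)=1,
the crossing number is min(p*(q-1), q*(p-1)).
p*(q-1) = 11*49 = 539
q*(p-1) = 50*10 = 500
min(539, 500) = 500

500


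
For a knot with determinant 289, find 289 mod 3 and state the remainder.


Step 1: A knot is p-colorable if and only if p divides its determinant.
Step 2: Compute 289 mod 3.
289 = 96 * 3 + 1
Step 3: 289 mod 3 = 1
Step 4: The knot is 3-colorable: no

1


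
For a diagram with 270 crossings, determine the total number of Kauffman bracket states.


Each crossing contributes 2 choices (A-smoothing or B-smoothing).
Total states = 2^270 = 1897137590064188545819787018382342682267975428761855001222473056385648716020711424

1897137590064188545819787018382342682267975428761855001222473056385648716020711424


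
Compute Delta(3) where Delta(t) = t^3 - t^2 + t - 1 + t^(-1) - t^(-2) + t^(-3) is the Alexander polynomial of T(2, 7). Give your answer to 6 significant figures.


Substituting t = 3 into Delta(t) = t^3 - t^2 + t - 1 + t^(-1) - t^(-2) + t^(-3):
Term values: (27) + (-9) + (3) + (-1) + (0.333333) + (-0.111111) + (0.037037)
Sum = 20.25925926
Rounded to 6 significant figures: 20.2593

20.2593


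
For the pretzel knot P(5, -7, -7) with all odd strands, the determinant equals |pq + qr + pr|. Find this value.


Step 1: Compute pq + qr + pr.
pq = 5*(-7) = -35
qr = (-7)*(-7) = 49
pr = 5*(-7) = -35
pq + qr + pr = -35 + 49 + (-35) = -21
Step 2: Take absolute value.
det(P(5,-7,-7)) = |-21| = 21

21


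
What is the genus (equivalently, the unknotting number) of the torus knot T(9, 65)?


For a torus knot T(p,q), both the unknotting number and genus equal (p-1)(q-1)/2.
= (9-1)(65-1)/2
= 8*64/2
= 512/2 = 256

256


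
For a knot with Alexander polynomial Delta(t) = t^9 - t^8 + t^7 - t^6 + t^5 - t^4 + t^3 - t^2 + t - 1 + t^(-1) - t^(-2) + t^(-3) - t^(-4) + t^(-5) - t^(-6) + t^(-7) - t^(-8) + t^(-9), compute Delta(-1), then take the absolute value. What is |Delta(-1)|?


Step 1: The polynomial has 19 terms with alternating signs, exponents from 9 down to -9.
Step 2: Substitute t = -1. The i-th term has coefficient (-1)^i and exponent (m-i),
  so its value is (-1)^i * (-1)^(m-i) = (-1)^m = -1 for every i.
Step 3: All 19 terms equal -1, so Delta(-1) = 19 * (-1) = -19
Step 4: |Delta(-1)| = 19

19


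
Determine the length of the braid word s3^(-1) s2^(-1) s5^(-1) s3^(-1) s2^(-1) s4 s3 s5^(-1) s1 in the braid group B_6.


The word length counts the number of generators (including inverses).
Listing each generator: s3^(-1), s2^(-1), s5^(-1), s3^(-1), s2^(-1), s4, s3, s5^(-1), s1
There are 9 generators in this braid word.

9


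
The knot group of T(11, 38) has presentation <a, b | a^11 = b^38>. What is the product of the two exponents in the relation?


The relation is a^11 = b^38.
Product of exponents = 11 * 38
= 418

418


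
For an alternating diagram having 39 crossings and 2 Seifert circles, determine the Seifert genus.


For alternating knots, g = (c - s + 1)/2.
= (39 - 2 + 1)/2
= 38/2 = 19

19


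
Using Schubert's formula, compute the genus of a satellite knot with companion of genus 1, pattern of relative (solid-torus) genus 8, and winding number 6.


Schubert: g(satellite) = g_rel(pattern) + |winding| * g(companion),
where g_rel(pattern) is the genus of the pattern relative to the solid torus.
= 8 + 6 * 1
= 8 + 6 = 14

14


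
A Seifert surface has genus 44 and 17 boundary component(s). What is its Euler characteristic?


chi = 2 - 2g - b
= 2 - 2*44 - 17
= 2 - 88 - 17 = -103

-103


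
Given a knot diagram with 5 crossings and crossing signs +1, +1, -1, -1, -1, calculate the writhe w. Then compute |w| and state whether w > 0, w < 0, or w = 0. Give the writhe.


Step 1: Count positive crossings (+1).
Positive crossings: 2
Step 2: Count negative crossings (-1).
Negative crossings: 3
Step 3: Writhe = (positive) - (negative)
w = 2 - 3 = -1
Step 4: |w| = 1, and w is negative

-1


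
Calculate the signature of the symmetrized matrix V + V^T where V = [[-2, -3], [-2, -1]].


Step 1: V + V^T = [[-4, -5], [-5, -2]]
Step 2: trace = -6, det = -17
Step 3: Discriminant = (-6)^2 - 4*(-17) = 104
Step 4: Eigenvalues: 2.09902, -8.09902
Step 5: Signature = (# positive eigenvalues) - (# negative eigenvalues) = 0

0


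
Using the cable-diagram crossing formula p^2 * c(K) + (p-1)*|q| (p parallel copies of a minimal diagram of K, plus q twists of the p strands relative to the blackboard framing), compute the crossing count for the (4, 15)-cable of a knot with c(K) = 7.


Step 1: Each of the c(K) crossings of the companion diagram becomes p*p = p^2 crossings among the p parallel strands, and each of the |q| twists s_1 s_2 ... s_(p-1) adds (p-1) crossings.
  Crossings = p^2 * c(K) + (p-1)*|q|
Step 2: = 4^2 * 7 + (4-1)*15
Step 3: = 16*7 + 3*15
Step 4: = 112 + 45 = 157

157


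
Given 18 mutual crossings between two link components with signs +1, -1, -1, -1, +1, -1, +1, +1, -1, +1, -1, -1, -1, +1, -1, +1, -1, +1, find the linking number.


Step 1: Count positive crossings: 8
Step 2: Count negative crossings: 10
Step 3: Sum of signs = 8 - 10 = -2
Step 4: Linking number = sum/2 = -2/2 = -1

-1


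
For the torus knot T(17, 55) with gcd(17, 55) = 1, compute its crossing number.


For a torus knot T(p, q) with gcd(p,q)=1,
the crossing number is min(p*(q-1), q*(p-1)).
p*(q-1) = 17*54 = 918
q*(p-1) = 55*16 = 880
min(918, 880) = 880

880


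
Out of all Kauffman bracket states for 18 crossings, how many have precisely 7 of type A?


We choose which 7 of 18 crossings get A-smoothings.
C(18, 7) = 18! / (7! * 11!)
= 31824

31824


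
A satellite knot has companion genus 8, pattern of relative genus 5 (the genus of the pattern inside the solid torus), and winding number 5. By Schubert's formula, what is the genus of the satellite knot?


Schubert: g(satellite) = g_rel(pattern) + |winding| * g(companion),
where g_rel(pattern) is the genus of the pattern relative to the solid torus.
= 5 + 5 * 8
= 5 + 40 = 45

45


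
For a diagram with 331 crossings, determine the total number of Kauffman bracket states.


Each crossing contributes 2 choices (A-smoothing or B-smoothing).
Total states = 2^331 = 4374501449566023848745004454235242730706338861786424872851541212819905998398751846447026354046107648

4374501449566023848745004454235242730706338861786424872851541212819905998398751846447026354046107648


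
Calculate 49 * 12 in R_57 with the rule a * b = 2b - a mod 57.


49 * 12 = 2*12 - 49 mod 57
= 24 - 49 mod 57
= -25 mod 57 = 32

32


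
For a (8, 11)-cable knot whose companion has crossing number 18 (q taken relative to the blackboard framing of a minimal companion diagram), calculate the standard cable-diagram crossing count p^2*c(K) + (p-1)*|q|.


Step 1: Each of the c(K) crossings of the companion diagram becomes p*p = p^2 crossings among the p parallel strands, and each of the |q| twists s_1 s_2 ... s_(p-1) adds (p-1) crossings.
  Crossings = p^2 * c(K) + (p-1)*|q|
Step 2: = 8^2 * 18 + (8-1)*11
Step 3: = 64*18 + 7*11
Step 4: = 1152 + 77 = 1229

1229


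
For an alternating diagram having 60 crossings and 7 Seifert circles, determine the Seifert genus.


For alternating knots, g = (c - s + 1)/2.
= (60 - 7 + 1)/2
= 54/2 = 27

27


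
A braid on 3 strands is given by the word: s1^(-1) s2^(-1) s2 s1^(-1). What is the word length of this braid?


The word length counts the number of generators (including inverses).
Listing each generator: s1^(-1), s2^(-1), s2, s1^(-1)
There are 4 generators in this braid word.

4


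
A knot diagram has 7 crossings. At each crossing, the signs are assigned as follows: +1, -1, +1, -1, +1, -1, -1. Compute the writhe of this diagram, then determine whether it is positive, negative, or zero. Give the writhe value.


Step 1: Count positive crossings (+1).
Positive crossings: 3
Step 2: Count negative crossings (-1).
Negative crossings: 4
Step 3: Writhe = (positive) - (negative)
w = 3 - 4 = -1
Step 4: |w| = 1, and w is negative

-1


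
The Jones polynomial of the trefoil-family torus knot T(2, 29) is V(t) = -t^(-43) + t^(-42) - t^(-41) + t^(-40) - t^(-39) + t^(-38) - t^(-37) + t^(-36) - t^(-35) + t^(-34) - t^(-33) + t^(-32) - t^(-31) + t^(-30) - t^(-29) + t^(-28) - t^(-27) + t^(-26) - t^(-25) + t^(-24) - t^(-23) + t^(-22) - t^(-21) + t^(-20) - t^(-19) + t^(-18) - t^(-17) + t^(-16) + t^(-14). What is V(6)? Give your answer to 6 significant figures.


Substituting t = 6 into V(t) = -t^(-43) + t^(-42) - t^(-41) + t^(-40) - t^(-39) + t^(-38) - t^(-37) + t^(-36) - t^(-35) + t^(-34) - t^(-33) + t^(-32) - t^(-31) + t^(-30) - t^(-29) + t^(-28) - t^(-27) + t^(-26) - t^(-25) + t^(-24) - t^(-23) + t^(-22) - t^(-21) + t^(-20) - t^(-19) + t^(-18) - t^(-17) + t^(-16) + t^(-14):
  (-)t^(-43) = -3.46335e-34
  (+)t^(-42) = 2.07801e-33
  (-)t^(-41) = -1.24681e-32
  (+)t^(-40) = 7.48083e-32
  (-)t^(-39) = -4.4885e-31
  (+)t^(-38) = 2.6931e-30
  (-)t^(-37) = -1.61586e-29
  (+)t^(-36) = 9.69516e-29
  (-)t^(-35) = -5.8171e-28
  (+)t^(-34) = 3.49026e-27
  (-)t^(-33) = -2.09415e-26
  (+)t^(-32) = 1.25649e-25
  (-)t^(-31) = -7.53896e-25
  (+)t^(-30) = 4.52337e-24
  (-)t^(-29) = -2.71402e-23
  (+)t^(-28) = 1.62841e-22
  (-)t^(-27) = -9.77049e-22
  (+)t^(-26) = 5.86229e-21
  (-)t^(-25) = -3.51738e-20
  (+)t^(-24) = 2.11043e-19
  (-)t^(-23) = -1.26626e-18
  (+)t^(-22) = 7.59753e-18
  (-)t^(-21) = -4.55852e-17
  (+)t^(-20) = 2.73511e-16
  (-)t^(-19) = -1.64107e-15
  (+)t^(-18) = 9.8464e-15
  (-)t^(-17) = -5.90784e-14
  (+)t^(-16) = 3.5447e-13
  (+)t^(-14) = 1.27609e-11
Sum = (-3.46335e-34) + (2.07801e-33) + (-1.24681e-32) + (7.48083e-32) + (-4.4885e-31) + (2.6931e-30) + (-1.61586e-29) + (9.69516e-29) + (-5.8171e-28) + (3.49026e-27) + (-2.09415e-26) + (1.25649e-25) + (-7.53896e-25) + (4.52337e-24) + (-2.71402e-23) + (1.62841e-22) + (-9.77049e-22) + (5.86229e-21) + (-3.51738e-20) + (2.11043e-19) + (-1.26626e-18) + (7.59753e-18) + (-4.55852e-17) + (2.73511e-16) + (-1.64107e-15) + (9.8464e-15) + (-5.90784e-14) + (3.5447e-13) + (1.27609e-11)
= 1.306476673e-11
Rounded to 6 significant figures: 1.30648e-11

1.30648e-11


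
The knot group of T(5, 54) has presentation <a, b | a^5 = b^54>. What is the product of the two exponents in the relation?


The relation is a^5 = b^54.
Product of exponents = 5 * 54
= 270

270


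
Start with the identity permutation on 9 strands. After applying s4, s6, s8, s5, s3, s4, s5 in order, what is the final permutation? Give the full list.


Starting with identity [1, 2, 3, 4, 5, 6, 7, 8, 9].
Apply generators in sequence:
  After s4: [1, 2, 3, 5, 4, 6, 7, 8, 9]
  After s6: [1, 2, 3, 5, 4, 7, 6, 8, 9]
  After s8: [1, 2, 3, 5, 4, 7, 6, 9, 8]
  After s5: [1, 2, 3, 5, 7, 4, 6, 9, 8]
  After s3: [1, 2, 5, 3, 7, 4, 6, 9, 8]
  After s4: [1, 2, 5, 7, 3, 4, 6, 9, 8]
  After s5: [1, 2, 5, 7, 4, 3, 6, 9, 8]
Final permutation: [1, 2, 5, 7, 4, 3, 6, 9, 8]

[1, 2, 5, 7, 4, 3, 6, 9, 8]


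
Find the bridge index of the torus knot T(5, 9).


The bridge number of T(p,q) is min(p,q).
min(5, 9) = 5

5


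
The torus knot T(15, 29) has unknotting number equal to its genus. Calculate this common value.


For a torus knot T(p,q), both the unknotting number and genus equal (p-1)(q-1)/2.
= (15-1)(29-1)/2
= 14*28/2
= 392/2 = 196

196


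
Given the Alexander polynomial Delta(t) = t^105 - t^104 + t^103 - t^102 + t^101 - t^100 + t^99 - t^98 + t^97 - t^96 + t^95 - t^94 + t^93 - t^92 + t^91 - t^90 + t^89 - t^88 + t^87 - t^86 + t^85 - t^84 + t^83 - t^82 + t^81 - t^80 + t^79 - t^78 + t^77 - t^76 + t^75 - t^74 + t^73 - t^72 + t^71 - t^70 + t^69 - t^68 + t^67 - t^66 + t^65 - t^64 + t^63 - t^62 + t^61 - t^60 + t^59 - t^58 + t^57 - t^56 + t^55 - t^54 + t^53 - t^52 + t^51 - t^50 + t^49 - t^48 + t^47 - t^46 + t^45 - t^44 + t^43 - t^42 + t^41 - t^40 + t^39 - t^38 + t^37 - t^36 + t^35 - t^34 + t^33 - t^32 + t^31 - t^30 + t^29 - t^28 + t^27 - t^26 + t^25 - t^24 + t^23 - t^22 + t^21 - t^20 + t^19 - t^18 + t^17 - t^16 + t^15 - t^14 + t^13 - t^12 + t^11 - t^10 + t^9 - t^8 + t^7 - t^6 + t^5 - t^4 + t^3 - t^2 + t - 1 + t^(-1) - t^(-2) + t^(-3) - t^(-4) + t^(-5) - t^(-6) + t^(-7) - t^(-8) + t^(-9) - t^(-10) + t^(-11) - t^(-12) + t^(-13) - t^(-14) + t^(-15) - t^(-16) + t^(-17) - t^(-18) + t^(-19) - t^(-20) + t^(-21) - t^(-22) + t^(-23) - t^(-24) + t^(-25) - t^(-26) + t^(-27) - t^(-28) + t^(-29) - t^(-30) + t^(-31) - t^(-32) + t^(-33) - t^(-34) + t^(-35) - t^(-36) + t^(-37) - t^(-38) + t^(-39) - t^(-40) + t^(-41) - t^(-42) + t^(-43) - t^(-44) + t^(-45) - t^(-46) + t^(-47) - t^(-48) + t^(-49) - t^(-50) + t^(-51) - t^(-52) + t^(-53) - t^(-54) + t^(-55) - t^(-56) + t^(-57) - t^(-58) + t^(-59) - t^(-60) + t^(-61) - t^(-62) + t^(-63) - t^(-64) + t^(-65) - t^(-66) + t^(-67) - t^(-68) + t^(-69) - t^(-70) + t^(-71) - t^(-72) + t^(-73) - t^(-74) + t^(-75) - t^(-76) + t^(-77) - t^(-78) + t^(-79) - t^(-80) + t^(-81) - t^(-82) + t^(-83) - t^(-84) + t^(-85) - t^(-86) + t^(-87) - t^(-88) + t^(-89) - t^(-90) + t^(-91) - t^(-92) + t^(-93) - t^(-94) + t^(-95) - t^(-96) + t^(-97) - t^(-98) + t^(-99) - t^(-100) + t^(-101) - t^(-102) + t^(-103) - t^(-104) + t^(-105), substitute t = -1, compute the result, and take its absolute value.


Step 1: The polynomial has 211 terms with alternating signs, exponents from 105 down to -105.
Step 2: Substitute t = -1. The i-th term has coefficient (-1)^i and exponent (m-i),
  so its value is (-1)^i * (-1)^(m-i) = (-1)^m = -1 for every i.
Step 3: All 211 terms equal -1, so Delta(-1) = 211 * (-1) = -211
Step 4: |Delta(-1)| = 211

211
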